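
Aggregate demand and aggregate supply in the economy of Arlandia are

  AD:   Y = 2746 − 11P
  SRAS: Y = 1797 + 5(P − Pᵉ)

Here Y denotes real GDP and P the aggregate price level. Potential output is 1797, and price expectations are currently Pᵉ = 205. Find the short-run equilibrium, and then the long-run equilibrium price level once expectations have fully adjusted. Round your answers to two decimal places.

Short run: with Pᵉ = 205, SRAS is Y = 772 + 5P. Setting AD = SRAS gives 1974 = 16P, so P = 123.38 and Y = 2746 − 11P = 1388.88.
Output 1388.88 is below potential 1797, so over time expected prices fall and SRAS shifts right until Y returns to 1797.
Long run: Y = 1797 on the AD curve gives 1797 = 2746 − 11P, so P = 86.27.

Short run: P = 123.38, Y = 1388.88. Long run: P = 86.27.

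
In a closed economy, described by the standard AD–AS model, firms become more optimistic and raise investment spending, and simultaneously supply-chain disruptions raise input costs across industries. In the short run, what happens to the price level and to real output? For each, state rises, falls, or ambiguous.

Price level: rises; output: ambiguous

The first event is a positive demand shock: AD shifts right, which by itself pushes P up and Y up.
The second is an adverse supply shock: SRAS shifts left, which by itself pushes P up and Y down.
Both shocks push P up, so P rises. The two shocks push Y in opposite directions, so the effect on Y is ambiguous.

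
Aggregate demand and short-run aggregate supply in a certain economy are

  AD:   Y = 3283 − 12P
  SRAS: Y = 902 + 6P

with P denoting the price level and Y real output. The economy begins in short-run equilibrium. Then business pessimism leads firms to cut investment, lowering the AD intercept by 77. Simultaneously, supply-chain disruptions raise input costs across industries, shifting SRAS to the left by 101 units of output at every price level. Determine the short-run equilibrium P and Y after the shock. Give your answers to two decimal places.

P = 133.61, Y = 1602.67

After both shocks: AD is Y = 3206 − 12P and SRAS is Y = 801 + 6P.
Setting them equal: 2405 = 18P, so P = 133.61.
Substituting into AD, Y = 1602.67.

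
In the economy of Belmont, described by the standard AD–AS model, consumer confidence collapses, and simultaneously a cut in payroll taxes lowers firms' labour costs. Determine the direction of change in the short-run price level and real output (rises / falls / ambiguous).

The first event is a negative demand shock: AD shifts left, which by itself pushes P down and Y down.
The second is a favourable supply shock: SRAS shifts right, which by itself pushes P down and Y up.
Both shocks push P down, so P falls. The two shocks push Y in opposite directions, so the effect on Y is ambiguous.

Price level: falls; output: ambiguous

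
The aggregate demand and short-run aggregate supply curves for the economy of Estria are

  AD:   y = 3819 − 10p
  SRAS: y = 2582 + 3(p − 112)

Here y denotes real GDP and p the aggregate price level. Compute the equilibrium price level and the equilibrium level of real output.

p = 121, y = 2609

Write SRAS as y = 2582 + 3p − 336 = 2246 + 3p.
Set AD = SRAS: 3819 − 10p = 2246 + 3p, so 1573 = 13p and p = 121.
Then y = 3819 − 10·121 = 2609.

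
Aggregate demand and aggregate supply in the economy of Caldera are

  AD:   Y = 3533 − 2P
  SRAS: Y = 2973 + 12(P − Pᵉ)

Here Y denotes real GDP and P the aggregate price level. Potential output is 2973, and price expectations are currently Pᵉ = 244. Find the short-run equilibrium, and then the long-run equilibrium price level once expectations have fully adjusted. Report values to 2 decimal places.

Short run: with Pᵉ = 244, SRAS is Y = 45 + 12P. Setting AD = SRAS gives 3488 = 14P, so P = 249.14 and Y = 3533 − 2P = 3034.71.
Output 3034.71 is above potential 2973, so over time expected prices rise and SRAS shifts left until Y returns to 2973.
Long run: Y = 2973 on the AD curve gives 2973 = 3533 − 2P, so P = 280.00.

Short run: P = 249.14, Y = 3034.71. Long run: P = 280.00.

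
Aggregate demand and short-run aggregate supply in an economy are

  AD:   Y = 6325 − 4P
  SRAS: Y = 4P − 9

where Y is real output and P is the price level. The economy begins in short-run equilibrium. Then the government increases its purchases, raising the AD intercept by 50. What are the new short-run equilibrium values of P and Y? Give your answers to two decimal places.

This is a positive demand shock: AD shifts right.
New AD: Y = 6375 − 4P.
Set AD = SRAS: 6375 − 4P = 4P − 9, so 6384 = 8P and P = 798.00.
Substituting into AD, Y = 3183.00.

P = 798.00, Y = 3183.00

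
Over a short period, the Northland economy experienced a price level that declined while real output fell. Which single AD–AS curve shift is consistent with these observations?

AD shifted left

P fell and Y fell. An AD shift moves P and Y in the same direction; an SRAS shift moves them in opposite directions.
Here P and Y moved in the same direction, so the AD curve shifted.
Since Y fell, AD shifted left.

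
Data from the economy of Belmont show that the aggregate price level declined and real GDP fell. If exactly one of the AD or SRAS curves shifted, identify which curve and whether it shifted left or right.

AD shifted left

P fell and Y fell. An AD shift moves P and Y in the same direction; an SRAS shift moves them in opposite directions.
Here P and Y moved in the same direction, so the AD curve shifted.
Since Y fell, AD shifted left.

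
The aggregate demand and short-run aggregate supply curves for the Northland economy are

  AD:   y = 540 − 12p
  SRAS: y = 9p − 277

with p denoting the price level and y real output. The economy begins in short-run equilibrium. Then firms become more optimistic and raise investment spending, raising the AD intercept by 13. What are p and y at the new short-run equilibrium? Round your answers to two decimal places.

p = 39.52, y = 78.71

This is a positive demand shock: AD shifts right.
New AD: y = 553 − 12p.
Set AD = SRAS: 553 − 12p = 9p − 277, so 830 = 21p and p = 39.52.
Substituting into AD, y = 78.71.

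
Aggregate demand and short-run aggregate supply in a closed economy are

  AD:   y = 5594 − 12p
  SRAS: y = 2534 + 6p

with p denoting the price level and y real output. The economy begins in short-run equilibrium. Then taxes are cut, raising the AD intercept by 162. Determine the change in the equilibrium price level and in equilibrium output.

This is a positive demand shock: AD shifts right.
New AD: y = 5756 − 12p.
Set AD = SRAS: 5756 − 12p = 2534 + 6p, so 3222 = 18p and p = 179.
y = 5756 − 12·179 = 3608.
Initially p = 170, y = 3554, so Δp = +9 and Δy = +54.

Δp = +9, Δy = +54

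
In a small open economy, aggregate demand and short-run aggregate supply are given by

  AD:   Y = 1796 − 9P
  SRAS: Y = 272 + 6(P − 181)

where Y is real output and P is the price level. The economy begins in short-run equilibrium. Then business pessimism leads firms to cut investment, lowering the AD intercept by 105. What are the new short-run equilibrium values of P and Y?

P = 167, Y = 188

This is a negative demand shock: AD shifts left.
New AD: Y = 1691 − 9P.
SRAS can be written Y = 6P − 814.
Set AD = SRAS: 1691 − 9P = 6P − 814, so 2505 = 15P and P = 167.
Y = 1691 − 9·167 = 188.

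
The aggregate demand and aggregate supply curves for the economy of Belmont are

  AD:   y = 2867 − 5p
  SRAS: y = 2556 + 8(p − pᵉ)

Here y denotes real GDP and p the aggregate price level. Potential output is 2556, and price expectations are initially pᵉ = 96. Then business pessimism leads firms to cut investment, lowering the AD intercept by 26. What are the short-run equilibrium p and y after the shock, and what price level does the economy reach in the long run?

AD shifts left: new AD is y = 2841 − 5p. With pᵉ = 96, SRAS is y = 1788 + 8p.
Short run: 2841 − 5p = 1788 + 8p gives 1053 = 13p, so p = 81 and y = 2841 − 5·81 = 2436.
y = 2436 is below potential 2556; expectations adjust and SRAS shifts right until y = 2556.
Long run: on the new AD curve, 2556 = 2841 − 5p gives p = 57.

Short run: p = 81, y = 2436. Long run: p = 57.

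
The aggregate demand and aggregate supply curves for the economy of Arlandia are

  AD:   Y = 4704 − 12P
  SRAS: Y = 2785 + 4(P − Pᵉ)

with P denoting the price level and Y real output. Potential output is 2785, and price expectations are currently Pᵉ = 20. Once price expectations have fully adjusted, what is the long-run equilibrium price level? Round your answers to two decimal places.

Short run: with Pᵉ = 20, SRAS is Y = 2705 + 4P. Setting AD = SRAS gives 1999 = 16P, so P = 124.94 and Y = 4704 − 12P = 3204.75.
Output 3204.75 is above potential 2785, so over time expected prices rise and SRAS shifts left until Y returns to 2785.
Long run: Y = 2785 on the AD curve gives 2785 = 4704 − 12P, so P = 159.92.

Long-run P = 159.92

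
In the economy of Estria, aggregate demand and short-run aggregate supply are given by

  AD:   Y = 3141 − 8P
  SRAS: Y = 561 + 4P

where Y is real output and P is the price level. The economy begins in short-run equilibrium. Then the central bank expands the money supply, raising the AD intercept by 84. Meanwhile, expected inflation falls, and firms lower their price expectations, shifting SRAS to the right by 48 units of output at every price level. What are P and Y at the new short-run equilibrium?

P = 218, Y = 1481

After both shocks: AD is Y = 3225 − 8P and SRAS is Y = 609 + 4P.
Setting them equal: 2616 = 12P, so P = 218.
Y = 3225 − 8·218 = 1481.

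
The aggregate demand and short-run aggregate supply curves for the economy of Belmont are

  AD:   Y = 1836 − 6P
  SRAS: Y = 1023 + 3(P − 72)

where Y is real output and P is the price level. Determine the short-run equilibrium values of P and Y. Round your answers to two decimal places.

P = 114.33, Y = 1150.00

Write SRAS as Y = 1023 + 3P − 216 = 807 + 3P.
Set AD = SRAS: 1836 − 6P = 807 + 3P, so 1029 = 9P and P = 114.33.
Substituting into AD, Y = 1836 − 6P = 1150.00.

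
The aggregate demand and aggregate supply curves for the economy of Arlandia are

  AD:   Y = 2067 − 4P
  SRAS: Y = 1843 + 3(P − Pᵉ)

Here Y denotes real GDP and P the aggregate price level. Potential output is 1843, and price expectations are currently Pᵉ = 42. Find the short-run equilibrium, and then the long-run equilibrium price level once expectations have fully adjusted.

Short run: with Pᵉ = 42, SRAS is Y = 1717 + 3P. Setting AD = SRAS gives 350 = 7P, so P = 50 and Y = 2067 − 4·50 = 1867.
Output 1867 is above potential 1843, so over time expected prices rise and SRAS shifts left until Y returns to 1843.
Long run: Y = 1843 on the AD curve gives 1843 = 2067 − 4P, so P = 56.

Short run: P = 50, Y = 1867. Long run: P = 56.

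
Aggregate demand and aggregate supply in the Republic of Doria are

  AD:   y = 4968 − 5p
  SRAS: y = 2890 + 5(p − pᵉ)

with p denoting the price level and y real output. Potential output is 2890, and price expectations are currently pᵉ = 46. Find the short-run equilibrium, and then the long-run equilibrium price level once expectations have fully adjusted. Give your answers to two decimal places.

Short run: with pᵉ = 46, SRAS is y = 2660 + 5p. Setting AD = SRAS gives 2308 = 10p, so p = 230.80 and y = 4968 − 5p = 3814.00.
Output 3814.00 is above potential 2890, so over time expected prices rise and SRAS shifts left until y returns to 2890.
Long run: y = 2890 on the AD curve gives 2890 = 4968 − 5p, so p = 415.60.

Short run: p = 230.80, y = 3814.00. Long run: p = 415.60.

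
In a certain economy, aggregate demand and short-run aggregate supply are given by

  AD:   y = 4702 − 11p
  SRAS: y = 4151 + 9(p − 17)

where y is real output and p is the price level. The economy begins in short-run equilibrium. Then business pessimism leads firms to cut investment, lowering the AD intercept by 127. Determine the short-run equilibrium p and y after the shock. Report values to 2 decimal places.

p = 28.85, y = 4257.65

This is a negative demand shock: AD shifts left.
New AD: y = 4575 − 11p.
SRAS can be written y = 3998 + 9p.
Set AD = SRAS: 4575 − 11p = 3998 + 9p, so 577 = 20p and p = 28.85.
Substituting into AD, y = 4257.65.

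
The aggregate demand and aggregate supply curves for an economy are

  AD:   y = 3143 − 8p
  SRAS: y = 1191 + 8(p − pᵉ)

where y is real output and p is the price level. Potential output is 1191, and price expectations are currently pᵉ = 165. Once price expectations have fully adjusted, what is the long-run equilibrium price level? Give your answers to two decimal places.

Short run: with pᵉ = 165, SRAS is y = 8p − 129. Setting AD = SRAS gives 3272 = 16p, so p = 204.50 and y = 3143 − 8p = 1507.00.
Output 1507.00 is above potential 1191, so over time expected prices rise and SRAS shifts left until y returns to 1191.
Long run: y = 1191 on the AD curve gives 1191 = 3143 − 8p, so p = 244.00.

Long-run p = 244.00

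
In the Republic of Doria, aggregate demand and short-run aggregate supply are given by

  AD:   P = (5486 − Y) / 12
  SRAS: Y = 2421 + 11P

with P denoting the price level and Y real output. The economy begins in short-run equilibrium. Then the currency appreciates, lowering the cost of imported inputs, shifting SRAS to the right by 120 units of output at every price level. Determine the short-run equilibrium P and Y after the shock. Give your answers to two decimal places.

P = 128.04, Y = 3949.48

This is a positive supply shock: SRAS shifts right.
New SRAS: Y = 2541 + 11P.
Set AD = SRAS: 5486 − 12P = 2541 + 11P, so 2945 = 23P and P = 128.04.
Substituting into AD, Y = 3949.48.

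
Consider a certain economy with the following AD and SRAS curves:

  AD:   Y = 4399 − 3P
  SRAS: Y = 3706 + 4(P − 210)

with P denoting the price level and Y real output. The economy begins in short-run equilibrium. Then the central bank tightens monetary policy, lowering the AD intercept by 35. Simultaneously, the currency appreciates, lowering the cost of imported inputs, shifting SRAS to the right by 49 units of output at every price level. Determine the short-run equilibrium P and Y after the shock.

P = 207, Y = 3743

After both shocks: AD is Y = 4364 − 3P and SRAS is Y = 2915 + 4P.
Setting them equal: 1449 = 7P, so P = 207.
Y = 4364 − 3·207 = 3743.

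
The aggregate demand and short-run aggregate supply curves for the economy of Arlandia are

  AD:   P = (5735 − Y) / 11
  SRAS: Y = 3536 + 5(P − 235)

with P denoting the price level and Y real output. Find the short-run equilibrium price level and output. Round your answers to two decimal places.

Write SRAS as Y = 3536 + 5P − 1175 = 2361 + 5P.
Rearrange AD to Y = 5735 − 11P.
Set AD = SRAS: 5735 − 11P = 2361 + 5P, so 3374 = 16P and P = 210.88.
Substituting into AD, Y = 5735 − 11P = 3415.38.

P = 210.88, Y = 3415.38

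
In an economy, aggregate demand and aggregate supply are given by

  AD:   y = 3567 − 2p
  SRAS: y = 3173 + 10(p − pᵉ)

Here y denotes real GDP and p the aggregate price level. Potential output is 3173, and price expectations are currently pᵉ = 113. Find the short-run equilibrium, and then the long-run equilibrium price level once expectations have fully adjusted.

Short run: with pᵉ = 113, SRAS is y = 2043 + 10p. Setting AD = SRAS gives 1524 = 12p, so p = 127 and y = 3567 − 2·127 = 3313.
Output 3313 is above potential 3173, so over time expected prices rise and SRAS shifts left until y returns to 3173.
Long run: y = 3173 on the AD curve gives 3173 = 3567 − 2p, so p = 197.

Short run: p = 127, y = 3313. Long run: p = 197.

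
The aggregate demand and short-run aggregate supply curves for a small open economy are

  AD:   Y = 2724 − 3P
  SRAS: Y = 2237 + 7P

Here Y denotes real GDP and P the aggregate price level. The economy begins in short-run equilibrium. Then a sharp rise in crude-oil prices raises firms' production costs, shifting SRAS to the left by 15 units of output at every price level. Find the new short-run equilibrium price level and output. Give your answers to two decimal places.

This is a negative supply shock: SRAS shifts left.
New SRAS: Y = 2222 + 7P.
Set AD = SRAS: 2724 − 3P = 2222 + 7P, so 502 = 10P and P = 50.20.
Substituting into AD, Y = 2573.40.

P = 50.20, Y = 2573.40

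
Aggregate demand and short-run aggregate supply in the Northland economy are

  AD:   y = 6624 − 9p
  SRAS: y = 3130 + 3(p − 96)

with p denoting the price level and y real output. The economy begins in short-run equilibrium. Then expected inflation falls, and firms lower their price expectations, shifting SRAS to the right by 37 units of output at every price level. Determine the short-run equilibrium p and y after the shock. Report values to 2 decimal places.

p = 312.08, y = 3815.25

This is a positive supply shock: SRAS shifts right.
New SRAS: y = 2879 + 3p.
Set AD = SRAS: 6624 − 9p = 2879 + 3p, so 3745 = 12p and p = 312.08.
Substituting into AD, y = 3815.25.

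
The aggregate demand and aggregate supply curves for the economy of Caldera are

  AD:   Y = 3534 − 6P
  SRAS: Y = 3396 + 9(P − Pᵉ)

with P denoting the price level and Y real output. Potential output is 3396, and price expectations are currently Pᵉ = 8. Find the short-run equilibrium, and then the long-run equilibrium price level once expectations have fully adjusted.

Short run: P = 14, Y = 3450. Long run: P = 23.

Short run: with Pᵉ = 8, SRAS is Y = 3324 + 9P. Setting AD = SRAS gives 210 = 15P, so P = 14 and Y = 3534 − 6·14 = 3450.
Output 3450 is above potential 3396, so over time expected prices rise and SRAS shifts left until Y returns to 3396.
Long run: Y = 3396 on the AD curve gives 3396 = 3534 − 6P, so P = 23.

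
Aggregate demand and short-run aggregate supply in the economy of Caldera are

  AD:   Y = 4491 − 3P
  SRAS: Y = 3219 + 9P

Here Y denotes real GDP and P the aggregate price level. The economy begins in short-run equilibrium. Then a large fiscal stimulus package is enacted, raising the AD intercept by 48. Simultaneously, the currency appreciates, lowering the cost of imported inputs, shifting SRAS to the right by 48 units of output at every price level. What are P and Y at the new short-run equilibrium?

P = 106, Y = 4221

After both shocks: AD is Y = 4539 − 3P and SRAS is Y = 3267 + 9P.
Setting them equal: 1272 = 12P, so P = 106.
Y = 4539 − 3·106 = 4221.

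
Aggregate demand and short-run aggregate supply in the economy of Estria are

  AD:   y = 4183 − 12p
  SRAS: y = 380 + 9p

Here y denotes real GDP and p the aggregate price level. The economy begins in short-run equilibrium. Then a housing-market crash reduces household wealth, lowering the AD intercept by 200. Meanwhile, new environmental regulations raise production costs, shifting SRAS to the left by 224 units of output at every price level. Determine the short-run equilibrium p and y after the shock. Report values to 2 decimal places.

p = 182.24, y = 1796.14

After both shocks: AD is y = 3983 − 12p and SRAS is y = 156 + 9p.
Setting them equal: 3827 = 21p, so p = 182.24.
Substituting into AD, y = 1796.14.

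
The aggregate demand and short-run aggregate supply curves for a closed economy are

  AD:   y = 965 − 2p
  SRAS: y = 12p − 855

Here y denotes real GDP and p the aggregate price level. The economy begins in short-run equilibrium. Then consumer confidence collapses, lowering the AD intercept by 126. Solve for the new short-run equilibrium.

p = 121, y = 597

This is a negative demand shock: AD shifts left.
New AD: y = 839 − 2p.
Set AD = SRAS: 839 − 2p = 12p − 855, so 1694 = 14p and p = 121.
y = 839 − 2·121 = 597.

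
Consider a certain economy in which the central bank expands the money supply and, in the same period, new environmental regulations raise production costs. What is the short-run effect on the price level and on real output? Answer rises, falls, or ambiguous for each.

Price level: rises; output: ambiguous

The first event is a positive demand shock: AD shifts right, which by itself pushes P up and Y up.
The second is an adverse supply shock: SRAS shifts left, which by itself pushes P up and Y down.
Both shocks push P up, so P rises. The two shocks push Y in opposite directions, so the effect on Y is ambiguous.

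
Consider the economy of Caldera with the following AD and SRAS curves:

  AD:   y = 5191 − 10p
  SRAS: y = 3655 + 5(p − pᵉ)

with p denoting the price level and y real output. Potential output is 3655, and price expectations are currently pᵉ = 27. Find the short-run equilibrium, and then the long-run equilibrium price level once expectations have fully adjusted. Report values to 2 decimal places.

Short run: with pᵉ = 27, SRAS is y = 3520 + 5p. Setting AD = SRAS gives 1671 = 15p, so p = 111.40 and y = 5191 − 10p = 4077.00.
Output 4077.00 is above potential 3655, so over time expected prices rise and SRAS shifts left until y returns to 3655.
Long run: y = 3655 on the AD curve gives 3655 = 5191 − 10p, so p = 153.60.

Short run: p = 111.40, y = 4077.00. Long run: p = 153.60.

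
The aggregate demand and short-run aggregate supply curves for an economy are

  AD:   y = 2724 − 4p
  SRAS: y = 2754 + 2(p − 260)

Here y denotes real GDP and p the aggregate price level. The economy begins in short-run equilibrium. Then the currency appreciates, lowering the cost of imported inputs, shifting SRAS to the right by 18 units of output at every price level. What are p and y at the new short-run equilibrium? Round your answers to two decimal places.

This is a positive supply shock: SRAS shifts right.
New SRAS: y = 2252 + 2p.
Set AD = SRAS: 2724 − 4p = 2252 + 2p, so 472 = 6p and p = 78.67.
Substituting into AD, y = 2409.33.

p = 78.67, y = 2409.33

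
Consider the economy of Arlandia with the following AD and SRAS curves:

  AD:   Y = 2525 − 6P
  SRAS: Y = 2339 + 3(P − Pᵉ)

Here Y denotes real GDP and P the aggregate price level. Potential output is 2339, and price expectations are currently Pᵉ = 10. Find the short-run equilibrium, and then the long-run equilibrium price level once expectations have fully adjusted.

Short run: with Pᵉ = 10, SRAS is Y = 2309 + 3P. Setting AD = SRAS gives 216 = 9P, so P = 24 and Y = 2525 − 6·24 = 2381.
Output 2381 is above potential 2339, so over time expected prices rise and SRAS shifts left until Y returns to 2339.
Long run: Y = 2339 on the AD curve gives 2339 = 2525 − 6P, so P = 31.

Short run: P = 24, Y = 2381. Long run: P = 31.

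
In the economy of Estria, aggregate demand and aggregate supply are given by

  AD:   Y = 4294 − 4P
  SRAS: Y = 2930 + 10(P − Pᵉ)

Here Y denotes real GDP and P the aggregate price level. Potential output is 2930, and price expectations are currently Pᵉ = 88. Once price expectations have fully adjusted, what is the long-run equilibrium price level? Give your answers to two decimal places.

Long-run P = 341.00

Short run: with Pᵉ = 88, SRAS is Y = 2050 + 10P. Setting AD = SRAS gives 2244 = 14P, so P = 160.29 and Y = 4294 − 4P = 3652.86.
Output 3652.86 is above potential 2930, so over time expected prices rise and SRAS shifts left until Y returns to 2930.
Long run: Y = 2930 on the AD curve gives 2930 = 4294 − 4P, so P = 341.00.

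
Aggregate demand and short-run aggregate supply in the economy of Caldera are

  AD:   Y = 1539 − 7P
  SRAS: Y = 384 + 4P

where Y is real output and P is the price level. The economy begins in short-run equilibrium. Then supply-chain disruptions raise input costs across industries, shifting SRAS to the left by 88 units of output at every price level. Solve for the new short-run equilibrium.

This is a negative supply shock: SRAS shifts left.
New SRAS: Y = 296 + 4P.
Set AD = SRAS: 1539 − 7P = 296 + 4P, so 1243 = 11P and P = 113.
Y = 1539 − 7·113 = 748.

P = 113, Y = 748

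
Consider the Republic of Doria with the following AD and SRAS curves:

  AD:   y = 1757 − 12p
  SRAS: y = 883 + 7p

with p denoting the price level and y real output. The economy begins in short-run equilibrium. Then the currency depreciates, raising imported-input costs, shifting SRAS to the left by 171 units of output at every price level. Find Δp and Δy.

This is a negative supply shock: SRAS shifts left.
New SRAS: y = 712 + 7p.
Set AD = SRAS: 1757 − 12p = 712 + 7p, so 1045 = 19p and p = 55.
y = 1757 − 12·55 = 1097.
Initially p = 46, y = 1205, so Δp = +9 and Δy = -108.

Δp = +9, Δy = -108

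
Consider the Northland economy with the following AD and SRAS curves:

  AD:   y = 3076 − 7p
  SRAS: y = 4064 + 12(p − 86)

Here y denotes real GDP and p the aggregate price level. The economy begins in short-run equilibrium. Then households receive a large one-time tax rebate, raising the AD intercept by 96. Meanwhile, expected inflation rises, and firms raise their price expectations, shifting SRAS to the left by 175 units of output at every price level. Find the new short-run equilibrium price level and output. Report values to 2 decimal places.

p = 16.58, y = 3055.95

After both shocks: AD is y = 3172 − 7p and SRAS is y = 2857 + 12p.
Setting them equal: 315 = 19p, so p = 16.58.
Substituting into AD, y = 3055.95.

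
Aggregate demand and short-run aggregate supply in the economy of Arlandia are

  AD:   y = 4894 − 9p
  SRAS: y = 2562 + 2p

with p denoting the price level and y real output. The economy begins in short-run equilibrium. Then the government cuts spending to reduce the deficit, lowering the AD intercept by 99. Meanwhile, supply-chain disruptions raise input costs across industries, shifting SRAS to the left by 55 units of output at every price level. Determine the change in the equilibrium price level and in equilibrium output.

Δp = -4, Δy = -63

After both shocks: AD is y = 4795 − 9p and SRAS is y = 2507 + 2p.
Setting them equal: 2288 = 11p, so p = 208.
y = 4795 − 9·208 = 2923.
Initially p = 212, y = 2986, so Δp = -4 and Δy = -63.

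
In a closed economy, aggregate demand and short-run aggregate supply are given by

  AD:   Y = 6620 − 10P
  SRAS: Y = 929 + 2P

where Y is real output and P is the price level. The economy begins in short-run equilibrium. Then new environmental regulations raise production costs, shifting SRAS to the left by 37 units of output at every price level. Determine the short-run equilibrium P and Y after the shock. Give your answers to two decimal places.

P = 477.33, Y = 1846.67

This is a negative supply shock: SRAS shifts left.
New SRAS: Y = 892 + 2P.
Set AD = SRAS: 6620 − 10P = 892 + 2P, so 5728 = 12P and P = 477.33.
Substituting into AD, Y = 1846.67.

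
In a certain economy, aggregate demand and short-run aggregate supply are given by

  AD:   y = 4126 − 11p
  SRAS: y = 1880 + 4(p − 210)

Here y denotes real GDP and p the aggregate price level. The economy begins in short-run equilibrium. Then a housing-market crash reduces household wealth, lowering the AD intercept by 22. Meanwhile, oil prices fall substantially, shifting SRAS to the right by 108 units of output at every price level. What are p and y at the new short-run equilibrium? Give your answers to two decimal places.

After both shocks: AD is y = 4104 − 11p and SRAS is y = 1148 + 4p.
Setting them equal: 2956 = 15p, so p = 197.07.
Substituting into AD, y = 1936.27.

p = 197.07, y = 1936.27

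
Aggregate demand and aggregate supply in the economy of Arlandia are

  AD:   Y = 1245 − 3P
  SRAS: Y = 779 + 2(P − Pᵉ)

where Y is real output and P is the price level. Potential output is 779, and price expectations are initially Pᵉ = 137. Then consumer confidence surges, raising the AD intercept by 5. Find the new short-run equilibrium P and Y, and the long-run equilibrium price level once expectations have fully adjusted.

AD shifts right: new AD is Y = 1250 − 3P. With Pᵉ = 137, SRAS is Y = 505 + 2P.
Short run: 1250 − 3P = 505 + 2P gives 745 = 5P, so P = 149 and Y = 1250 − 3·149 = 803.
Y = 803 is above potential 779; expectations adjust and SRAS shifts left until Y = 779.
Long run: on the new AD curve, 779 = 1250 − 3P gives P = 157.

Short run: P = 149, Y = 803. Long run: P = 157.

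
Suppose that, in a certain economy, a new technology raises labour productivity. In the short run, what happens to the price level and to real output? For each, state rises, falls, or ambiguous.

This is a favourable supply shock: SRAS shifts right.
Moving along the downward-sloping AD curve, P falls and Y rises.

Price level: falls; output: rises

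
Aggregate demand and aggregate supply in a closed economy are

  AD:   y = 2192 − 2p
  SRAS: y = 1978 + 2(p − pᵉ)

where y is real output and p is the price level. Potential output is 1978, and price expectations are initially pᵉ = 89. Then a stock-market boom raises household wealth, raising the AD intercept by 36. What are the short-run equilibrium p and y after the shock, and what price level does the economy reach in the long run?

AD shifts right: new AD is y = 2228 − 2p. With pᵉ = 89, SRAS is y = 1800 + 2p.
Short run: 2228 − 2p = 1800 + 2p gives 428 = 4p, so p = 107 and y = 2228 − 2·107 = 2014.
y = 2014 is above potential 1978; expectations adjust and SRAS shifts left until y = 1978.
Long run: on the new AD curve, 1978 = 2228 − 2p gives p = 125.

Short run: p = 107, y = 2014. Long run: p = 125.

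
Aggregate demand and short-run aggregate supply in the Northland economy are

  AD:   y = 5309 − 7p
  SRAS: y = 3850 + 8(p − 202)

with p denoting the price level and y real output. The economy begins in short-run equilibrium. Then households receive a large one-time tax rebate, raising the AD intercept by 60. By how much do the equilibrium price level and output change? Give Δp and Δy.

Δp = +4, Δy = +32

This is a positive demand shock: AD shifts right.
New AD: y = 5369 − 7p.
SRAS can be written y = 2234 + 8p.
Set AD = SRAS: 5369 − 7p = 2234 + 8p, so 3135 = 15p and p = 209.
y = 5369 − 7·209 = 3906.
Initially p = 205, y = 3874, so Δp = +4 and Δy = +32.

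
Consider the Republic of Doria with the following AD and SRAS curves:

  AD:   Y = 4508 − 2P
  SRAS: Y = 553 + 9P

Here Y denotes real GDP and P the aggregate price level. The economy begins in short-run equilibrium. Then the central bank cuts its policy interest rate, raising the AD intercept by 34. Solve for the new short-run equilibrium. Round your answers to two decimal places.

P = 362.64, Y = 3816.73

This is a positive demand shock: AD shifts right.
New AD: Y = 4542 − 2P.
Set AD = SRAS: 4542 − 2P = 553 + 9P, so 3989 = 11P and P = 362.64.
Substituting into AD, Y = 3816.73.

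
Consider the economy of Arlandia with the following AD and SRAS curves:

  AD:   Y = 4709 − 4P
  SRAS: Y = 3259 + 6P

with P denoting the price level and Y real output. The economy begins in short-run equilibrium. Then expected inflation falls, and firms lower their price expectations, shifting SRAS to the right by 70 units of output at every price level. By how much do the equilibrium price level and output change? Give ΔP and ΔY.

ΔP = -7, ΔY = +28

This is a positive supply shock: SRAS shifts right.
New SRAS: Y = 3329 + 6P.
Set AD = SRAS: 4709 − 4P = 3329 + 6P, so 1380 = 10P and P = 138.
Y = 4709 − 4·138 = 4157.
Initially P = 145, Y = 4129, so ΔP = -7 and ΔY = +28.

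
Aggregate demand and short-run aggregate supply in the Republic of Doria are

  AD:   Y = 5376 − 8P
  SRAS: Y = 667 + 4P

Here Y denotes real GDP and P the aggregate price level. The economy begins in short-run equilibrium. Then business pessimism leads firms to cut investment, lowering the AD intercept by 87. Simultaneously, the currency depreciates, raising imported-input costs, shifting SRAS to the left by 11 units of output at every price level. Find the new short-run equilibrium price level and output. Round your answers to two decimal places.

After both shocks: AD is Y = 5289 − 8P and SRAS is Y = 656 + 4P.
Setting them equal: 4633 = 12P, so P = 386.08.
Substituting into AD, Y = 2200.33.

P = 386.08, Y = 2200.33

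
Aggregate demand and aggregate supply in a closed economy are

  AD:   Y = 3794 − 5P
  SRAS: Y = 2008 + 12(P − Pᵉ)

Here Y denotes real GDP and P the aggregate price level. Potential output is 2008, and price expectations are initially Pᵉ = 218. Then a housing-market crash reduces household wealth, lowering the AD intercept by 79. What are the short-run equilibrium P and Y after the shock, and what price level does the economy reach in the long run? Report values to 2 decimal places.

Short run: P = 254.29, Y = 2443.53. Long run: P = 341.40.

AD shifts left: new AD is Y = 3715 − 5P. With Pᵉ = 218, SRAS is Y = 12P − 608.
Short run: 3715 − 5P = 12P − 608 gives 4323 = 17P, so P = 254.29 and Y = 3715 − 5P = 2443.53.
Y = 2443.53 is above potential 2008; expectations adjust and SRAS shifts left until Y = 2008.
Long run: on the new AD curve, 2008 = 3715 − 5P gives P = 341.40.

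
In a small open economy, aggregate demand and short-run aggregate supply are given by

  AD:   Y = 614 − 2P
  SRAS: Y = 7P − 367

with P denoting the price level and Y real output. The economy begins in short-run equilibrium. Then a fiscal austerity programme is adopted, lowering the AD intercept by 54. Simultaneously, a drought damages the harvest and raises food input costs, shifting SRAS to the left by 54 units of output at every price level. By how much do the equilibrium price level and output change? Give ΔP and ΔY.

ΔP = +0, ΔY = -54

After both shocks: AD is Y = 560 − 2P and SRAS is Y = 7P − 421.
Setting them equal: 981 = 9P, so P = 109.
Y = 560 − 2·109 = 342.
Initially P = 109, Y = 396, so ΔP = +0 and ΔY = -54.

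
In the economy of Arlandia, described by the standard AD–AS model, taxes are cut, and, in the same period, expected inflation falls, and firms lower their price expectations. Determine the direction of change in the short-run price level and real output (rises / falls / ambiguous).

Price level: ambiguous; output: rises

The first event is a positive demand shock: AD shifts right, which by itself pushes P up and Y up.
The second is a favourable supply shock: SRAS shifts right, which by itself pushes P down and Y up.
The two shocks push P in opposite directions, so the effect on P is ambiguous. Both shocks push Y up, so Y rises.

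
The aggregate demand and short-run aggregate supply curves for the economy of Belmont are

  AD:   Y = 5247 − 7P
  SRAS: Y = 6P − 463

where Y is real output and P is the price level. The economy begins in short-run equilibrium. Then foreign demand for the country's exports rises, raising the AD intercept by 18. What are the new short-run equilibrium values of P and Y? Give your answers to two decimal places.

P = 440.62, Y = 2180.69

This is a positive demand shock: AD shifts right.
New AD: Y = 5265 − 7P.
Set AD = SRAS: 5265 − 7P = 6P − 463, so 5728 = 13P and P = 440.62.
Substituting into AD, Y = 2180.69.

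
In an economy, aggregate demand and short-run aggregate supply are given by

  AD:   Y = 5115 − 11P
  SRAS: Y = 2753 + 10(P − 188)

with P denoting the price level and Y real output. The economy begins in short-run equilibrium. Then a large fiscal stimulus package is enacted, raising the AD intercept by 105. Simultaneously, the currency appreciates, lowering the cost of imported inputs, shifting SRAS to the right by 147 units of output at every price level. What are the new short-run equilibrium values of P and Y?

P = 200, Y = 3020

After both shocks: AD is Y = 5220 − 11P and SRAS is Y = 1020 + 10P.
Setting them equal: 4200 = 21P, so P = 200.
Y = 5220 − 11·200 = 3020.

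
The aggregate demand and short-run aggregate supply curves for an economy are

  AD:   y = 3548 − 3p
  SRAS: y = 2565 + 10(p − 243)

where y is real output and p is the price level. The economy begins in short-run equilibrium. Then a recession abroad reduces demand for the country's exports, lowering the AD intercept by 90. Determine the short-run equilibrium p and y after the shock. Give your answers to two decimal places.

This is a negative demand shock: AD shifts left.
New AD: y = 3458 − 3p.
SRAS can be written y = 135 + 10p.
Set AD = SRAS: 3458 − 3p = 135 + 10p, so 3323 = 13p and p = 255.62.
Substituting into AD, y = 2691.15.

p = 255.62, y = 2691.15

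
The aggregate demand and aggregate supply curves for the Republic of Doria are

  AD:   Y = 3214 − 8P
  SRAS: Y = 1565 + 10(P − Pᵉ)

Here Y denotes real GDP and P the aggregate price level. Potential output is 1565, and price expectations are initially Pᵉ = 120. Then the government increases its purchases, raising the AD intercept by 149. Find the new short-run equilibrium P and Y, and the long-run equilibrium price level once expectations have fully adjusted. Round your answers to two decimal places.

AD shifts right: new AD is Y = 3363 − 8P. With Pᵉ = 120, SRAS is Y = 365 + 10P.
Short run: 3363 − 8P = 365 + 10P gives 2998 = 18P, so P = 166.56 and Y = 3363 − 8P = 2030.56.
Y = 2030.56 is above potential 1565; expectations adjust and SRAS shifts left until Y = 1565.
Long run: on the new AD curve, 1565 = 3363 − 8P gives P = 224.75.

Short run: P = 166.56, Y = 2030.56. Long run: P = 224.75.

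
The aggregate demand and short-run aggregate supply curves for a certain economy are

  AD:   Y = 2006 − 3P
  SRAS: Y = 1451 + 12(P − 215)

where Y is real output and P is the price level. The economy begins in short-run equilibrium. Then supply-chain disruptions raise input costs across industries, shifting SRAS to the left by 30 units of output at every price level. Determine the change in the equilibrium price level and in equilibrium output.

ΔP = +2, ΔY = -6

This is a negative supply shock: SRAS shifts left.
New SRAS: Y = 12P − 1159.
Set AD = SRAS: 2006 − 3P = 12P − 1159, so 3165 = 15P and P = 211.
Y = 2006 − 3·211 = 1373.
Initially P = 209, Y = 1379, so ΔP = +2 and ΔY = -6.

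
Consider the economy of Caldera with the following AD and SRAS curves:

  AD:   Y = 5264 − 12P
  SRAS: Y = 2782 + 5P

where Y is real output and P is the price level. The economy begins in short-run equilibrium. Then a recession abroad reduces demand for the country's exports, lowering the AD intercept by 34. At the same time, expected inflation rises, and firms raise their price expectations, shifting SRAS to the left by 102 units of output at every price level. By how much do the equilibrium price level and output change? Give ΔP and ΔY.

After both shocks: AD is Y = 5230 − 12P and SRAS is Y = 2680 + 5P.
Setting them equal: 2550 = 17P, so P = 150.
Y = 5230 − 12·150 = 3430.
Initially P = 146, Y = 3512, so ΔP = +4 and ΔY = -82.

ΔP = +4, ΔY = -82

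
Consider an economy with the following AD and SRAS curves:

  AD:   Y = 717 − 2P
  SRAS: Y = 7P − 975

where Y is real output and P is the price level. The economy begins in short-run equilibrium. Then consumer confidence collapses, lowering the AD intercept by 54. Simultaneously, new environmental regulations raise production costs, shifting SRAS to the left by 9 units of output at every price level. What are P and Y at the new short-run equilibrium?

After both shocks: AD is Y = 663 − 2P and SRAS is Y = 7P − 984.
Setting them equal: 1647 = 9P, so P = 183.
Y = 663 − 2·183 = 297.

P = 183, Y = 297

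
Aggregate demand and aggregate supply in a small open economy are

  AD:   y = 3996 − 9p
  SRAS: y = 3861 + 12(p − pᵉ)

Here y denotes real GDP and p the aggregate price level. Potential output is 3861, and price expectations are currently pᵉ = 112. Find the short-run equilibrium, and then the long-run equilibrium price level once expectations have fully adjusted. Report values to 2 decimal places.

Short run: p = 70.43, y = 3362.14. Long run: p = 15.00.

Short run: with pᵉ = 112, SRAS is y = 2517 + 12p. Setting AD = SRAS gives 1479 = 21p, so p = 70.43 and y = 3996 − 9p = 3362.14.
Output 3362.14 is below potential 3861, so over time expected prices fall and SRAS shifts right until y returns to 3861.
Long run: y = 3861 on the AD curve gives 3861 = 3996 − 9p, so p = 15.00.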